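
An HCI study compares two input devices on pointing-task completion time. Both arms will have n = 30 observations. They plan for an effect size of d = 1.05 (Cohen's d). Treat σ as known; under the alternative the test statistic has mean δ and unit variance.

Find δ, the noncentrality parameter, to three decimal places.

δ = d·√(n/2) = 1.05 × √(30/2) = 4.0666

δ ≈ 4.067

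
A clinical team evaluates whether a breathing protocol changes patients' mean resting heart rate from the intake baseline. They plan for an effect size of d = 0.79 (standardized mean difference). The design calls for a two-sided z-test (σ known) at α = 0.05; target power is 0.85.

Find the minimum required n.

n = 15

For power 0.85 need Φ(δ − z_{0.025}) = 0.85, so δ = z_{0.025} + z_{0.15} = 1.960 + 1.036 = 2.996.
(For δ > 0 the lower-tail rejection region contributes negligibly to power, so the one-term inversion is standard.)
δ = d·√n ⇒ n = (δ/d)² = (2.996 / 0.79)² = 14.39.
Rounding up, n = 15.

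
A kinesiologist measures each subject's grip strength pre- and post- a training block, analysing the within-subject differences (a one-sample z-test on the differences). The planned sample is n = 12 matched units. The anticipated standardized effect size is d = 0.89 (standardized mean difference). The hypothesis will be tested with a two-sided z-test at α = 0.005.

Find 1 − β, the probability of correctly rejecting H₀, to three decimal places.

Power ≈ 0.609

Noncentrality parameter: δ = d·√n = 0.89 × √12 = 3.0831
Two-sided α = 0.005 → critical value z_{0.0025} = 2.807.
Power = Φ(δ − 2.807) + Φ(−δ − 2.807) = Φ(0.276) + Φ(-5.890) = 0.6087 + 0.0000 = 0.6087.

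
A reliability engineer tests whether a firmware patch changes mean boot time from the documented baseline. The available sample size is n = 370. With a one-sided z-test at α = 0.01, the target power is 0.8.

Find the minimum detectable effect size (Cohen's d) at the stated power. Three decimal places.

d ≈ 0.165

Required noncentrality: δ = z_{0.01} + z_{0.20} = 2.326 + 0.842 = 3.168.
δ = d·√n ⇒ d = δ/√n = 3.168/√370 = 0.1647.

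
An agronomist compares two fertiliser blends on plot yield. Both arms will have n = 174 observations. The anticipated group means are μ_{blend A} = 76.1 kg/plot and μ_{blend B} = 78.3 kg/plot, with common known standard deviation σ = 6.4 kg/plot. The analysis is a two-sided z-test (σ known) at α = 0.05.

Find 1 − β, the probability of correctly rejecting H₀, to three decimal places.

Standardized effect: d = |μ_{blend A} − μ_{blend B}| / σ = |76.1 − 78.3| / 6.4 = 0.3438
Noncentrality parameter: δ = d·√(n/2) = 0.3438 × √(174/2) = 3.2063
Two-sided α = 0.05 → critical value z_{0.025} = 1.960.
Power = Φ(δ − 1.960) + Φ(−δ − 1.960) = Φ(1.246) + Φ(-5.166) = 0.8937 + 0.0000 = 0.8937.

Power ≈ 0.894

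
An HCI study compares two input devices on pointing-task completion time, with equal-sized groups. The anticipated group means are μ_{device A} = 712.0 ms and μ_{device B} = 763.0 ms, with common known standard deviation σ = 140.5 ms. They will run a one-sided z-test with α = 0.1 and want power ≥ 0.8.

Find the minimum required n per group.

Standardized effect: d = |μ_{device A} − μ_{device B}| / σ = |712.0 − 763.0| / 140.5 = 0.3630
For power 0.8 need Φ(δ − z_{0.1}) = 0.8, so δ = z_{0.1} + z_{0.20} = 1.282 + 0.842 = 2.123.
δ = d·√(n/2) ⇒ n = 2(δ/d)² = 2 × (2.123 / 0.3630)² = 68.42.
Rounding up, n = 69 per group.

n = 69 per group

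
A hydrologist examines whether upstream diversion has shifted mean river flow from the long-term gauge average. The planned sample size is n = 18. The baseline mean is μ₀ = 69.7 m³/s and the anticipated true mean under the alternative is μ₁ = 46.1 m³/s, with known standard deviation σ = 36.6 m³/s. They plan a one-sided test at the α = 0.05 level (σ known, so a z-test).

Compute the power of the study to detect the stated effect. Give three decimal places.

Power ≈ 0.862

Standardized effect: d = |μ₁ − μ₀| / σ = |46.1 − 69.7| / 36.6 = 0.6448
Noncentrality parameter: δ = d·√n = 0.6448 × √18 = 2.7357
One-sided α = 0.05 → critical value z_{0.05} = 1.645.
Power = Φ(δ − 1.645) = Φ(1.091) = 0.8623.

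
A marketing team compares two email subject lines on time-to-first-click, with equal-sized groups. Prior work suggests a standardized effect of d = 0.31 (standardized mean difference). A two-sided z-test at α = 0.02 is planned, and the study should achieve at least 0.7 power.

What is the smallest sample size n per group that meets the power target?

n = 170 per group

For power 0.7 need Φ(δ − z_{0.01}) = 0.7, so δ = z_{0.01} + z_{0.30} = 2.326 + 0.524 = 2.851.
(The Φ(−δ − z_{α/2}) term is vanishingly small for δ > 0 and is dropped in the standard sample-size formula.)
δ = d·√(n/2) ⇒ n = 2(δ/d)² = 2 × (2.851 / 0.31)² = 169.13.
Rounding up, n = 170 per group.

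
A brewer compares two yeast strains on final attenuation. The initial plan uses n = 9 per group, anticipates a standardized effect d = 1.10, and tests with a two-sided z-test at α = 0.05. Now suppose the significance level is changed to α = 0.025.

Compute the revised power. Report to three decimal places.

δ = d·√(n/2) = 1.10 × √(9/2) = 2.3335 (unchanged). New critical value: z_{0.0125} = 2.241.
Revised power = Φ(δ − 2.241) + Φ(−δ − 2.241) = Φ(0.092) + Φ(-4.575) = 0.5367 + 0.0000 = 0.5367.

Power ≈ 0.537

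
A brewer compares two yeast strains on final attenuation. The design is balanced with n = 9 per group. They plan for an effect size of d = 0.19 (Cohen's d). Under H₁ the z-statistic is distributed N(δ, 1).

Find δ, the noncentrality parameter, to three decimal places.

δ ≈ 0.403

The noncentrality parameter scales effect size by the design's sample-size factor: δ = d·√(n/2) = 0.19 × √(9/2) = 0.4031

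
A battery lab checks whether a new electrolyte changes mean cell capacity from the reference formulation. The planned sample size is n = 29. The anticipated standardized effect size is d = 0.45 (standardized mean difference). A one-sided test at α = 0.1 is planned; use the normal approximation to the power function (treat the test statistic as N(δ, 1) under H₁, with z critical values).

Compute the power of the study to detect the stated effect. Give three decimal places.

Power ≈ 0.873

Noncentrality parameter: δ = d·√n = 0.45 × √29 = 2.4233
One-sided α = 0.1 → critical value z_{0.1} = 1.282.
Power = Φ(δ − 1.282) = Φ(1.142) = 0.8732.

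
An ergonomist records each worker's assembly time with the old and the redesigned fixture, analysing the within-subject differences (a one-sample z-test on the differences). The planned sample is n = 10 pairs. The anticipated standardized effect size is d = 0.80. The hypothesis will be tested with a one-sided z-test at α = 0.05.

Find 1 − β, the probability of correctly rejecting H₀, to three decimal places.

Noncentrality parameter: δ = d·√n = 0.80 × √10 = 2.5298
One-sided α = 0.05 → critical value z_{0.05} = 1.645.
Power = Φ(δ − 1.645) = Φ(0.885) = 0.8119.

Power ≈ 0.812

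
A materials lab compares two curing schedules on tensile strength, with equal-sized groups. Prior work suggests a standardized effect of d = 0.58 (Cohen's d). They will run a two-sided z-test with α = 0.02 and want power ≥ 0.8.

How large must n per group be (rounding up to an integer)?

n = 60 per group

For power 0.8 need Φ(δ − z_{0.01}) = 0.8, so δ = z_{0.01} + z_{0.20} = 2.326 + 0.842 = 3.168.
(For δ > 0 the lower-tail rejection region contributes negligibly to power, so the one-term inversion is standard.)
δ = d·√(n/2) ⇒ n = 2(δ/d)² = 2 × (3.168 / 0.58)² = 59.67.
Round up to the next whole unit.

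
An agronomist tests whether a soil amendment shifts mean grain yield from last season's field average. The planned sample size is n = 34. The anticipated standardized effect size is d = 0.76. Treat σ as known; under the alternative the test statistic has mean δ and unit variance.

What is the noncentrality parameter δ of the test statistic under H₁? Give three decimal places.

δ = d·√n = 0.76 × √34 = 4.4315

δ ≈ 4.432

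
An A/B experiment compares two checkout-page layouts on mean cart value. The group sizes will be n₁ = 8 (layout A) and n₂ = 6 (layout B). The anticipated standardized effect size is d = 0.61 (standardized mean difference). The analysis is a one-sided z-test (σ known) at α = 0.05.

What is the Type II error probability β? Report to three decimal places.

β ≈ 0.697

Noncentrality parameter: δ = d / √(1/n₁ + 1/n₂) = 0.61 / √(1/8 + 1/6) = 1.1295
Critical value for a one-sided test at α = 0.05: z_α = 1.645.
Power = Φ(δ − 1.645) = Φ(-0.515) = 0.3032.
Type II error: β = 1 − power = 1 − 0.3032 = 0.6968.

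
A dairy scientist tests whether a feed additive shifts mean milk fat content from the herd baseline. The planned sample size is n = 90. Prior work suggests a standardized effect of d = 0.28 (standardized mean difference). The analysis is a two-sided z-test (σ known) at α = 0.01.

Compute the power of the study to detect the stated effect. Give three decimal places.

Power ≈ 0.532

Noncentrality parameter: δ = d·√n = 0.28 × √90 = 2.6563
Critical value for a two-sided test at α = 0.01: z_{α/2} = 2.576.
Power = Φ(δ − 2.576) + Φ(−δ − 2.576) = Φ(0.080) + Φ(-5.232) = 0.5321 + 0.0000 = 0.5321.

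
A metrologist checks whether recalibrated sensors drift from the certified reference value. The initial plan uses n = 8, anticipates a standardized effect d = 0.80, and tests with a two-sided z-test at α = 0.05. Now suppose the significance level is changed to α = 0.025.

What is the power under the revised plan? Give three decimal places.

δ = d·√n = 0.80 × √8 = 2.2627 (unchanged). New critical value: z_{0.0125} = 2.241.
Revised power = Φ(δ − 2.241) + Φ(−δ − 2.241) = Φ(0.021) + Φ(-4.504) = 0.5085 + 0.0000 = 0.5085.

Power ≈ 0.509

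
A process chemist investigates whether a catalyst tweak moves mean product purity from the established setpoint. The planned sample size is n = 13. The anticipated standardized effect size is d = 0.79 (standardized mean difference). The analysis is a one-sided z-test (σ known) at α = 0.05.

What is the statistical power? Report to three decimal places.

Noncentrality parameter: δ = d·√n = 0.79 × √13 = 2.8484
Critical value for a one-sided test at α = 0.05: z_α = 1.645.
Power = P(Z > 1.645 − δ) = Φ(1.204) = 0.8856.

Power ≈ 0.886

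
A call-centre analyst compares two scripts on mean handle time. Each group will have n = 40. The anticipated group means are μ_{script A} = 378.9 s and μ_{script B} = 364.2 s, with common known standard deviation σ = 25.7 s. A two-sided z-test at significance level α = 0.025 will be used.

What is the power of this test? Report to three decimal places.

Power ≈ 0.624

Standardized effect: d = |μ_{script A} − μ_{script B}| / σ = |378.9 − 364.2| / 25.7 = 0.5720
Noncentrality parameter: δ = d·√(n/2) = 0.5720 × √(40/2) = 2.5580
Critical value for a two-sided test at α = 0.025: z_{α/2} = 2.241.
Power = Φ(δ − 2.241) + Φ(−δ − 2.241) = Φ(0.317) + Φ(-4.799) = 0.6242 + 0.0000 = 0.6242.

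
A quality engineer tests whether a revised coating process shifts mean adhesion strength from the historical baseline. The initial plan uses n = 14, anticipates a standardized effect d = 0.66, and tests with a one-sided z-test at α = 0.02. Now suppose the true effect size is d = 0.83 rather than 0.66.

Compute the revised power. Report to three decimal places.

Power ≈ 0.854

With d = 0.83: δ = d·√n = 0.83 × √14 = 3.1056. Critical value z_{0.02} = 2.054.
Revised power = Φ(δ − 2.054) = Φ(1.052) = 0.8536.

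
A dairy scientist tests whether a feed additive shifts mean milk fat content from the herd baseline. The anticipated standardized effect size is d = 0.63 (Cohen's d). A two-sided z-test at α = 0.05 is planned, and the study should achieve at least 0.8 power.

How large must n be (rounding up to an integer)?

n = 20

For power 0.8 need Φ(δ − z_{0.025}) = 0.8, so δ = z_{0.025} + z_{0.20} = 1.960 + 0.842 = 2.802.
(For δ > 0 the lower-tail rejection region contributes negligibly to power, so the one-term inversion is standard.)
δ = d·√n ⇒ n = (δ/d)² = (2.802 / 0.63)² = 19.78.
Round up to the next whole unit.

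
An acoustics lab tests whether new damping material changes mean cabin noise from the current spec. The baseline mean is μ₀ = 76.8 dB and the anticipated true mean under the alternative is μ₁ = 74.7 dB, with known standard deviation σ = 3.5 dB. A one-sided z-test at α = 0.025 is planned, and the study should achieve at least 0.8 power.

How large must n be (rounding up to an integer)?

Standardized effect: d = |μ₁ − μ₀| / σ = |74.7 − 76.8| / 3.5 = 0.6000
Set Φ(δ − 1.960) = 0.8; then δ − 1.960 = Φ⁻¹(0.8) = 0.842, giving δ = 2.802.
δ = d·√n ⇒ n = (δ/d)² = (2.802 / 0.6000)² = 21.80.
Rounding up, n = 22.

n = 22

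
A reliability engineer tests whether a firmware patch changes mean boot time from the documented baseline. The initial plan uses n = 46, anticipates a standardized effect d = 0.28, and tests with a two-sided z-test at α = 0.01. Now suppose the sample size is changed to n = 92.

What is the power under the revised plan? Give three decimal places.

Power ≈ 0.544

With n = 92: δ = d·√n = 0.28 × √92 = 2.6857. Critical value z_{0.005} = 2.576.
Revised power = Φ(δ − 2.576) + Φ(−δ − 2.576) = Φ(0.110) + Φ(-5.261) = 0.5437 + 0.0000 = 0.5437.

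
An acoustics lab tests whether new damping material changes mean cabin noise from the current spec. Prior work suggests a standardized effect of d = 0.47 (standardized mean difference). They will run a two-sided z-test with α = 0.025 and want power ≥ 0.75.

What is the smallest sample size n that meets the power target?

For power 0.75 need Φ(δ − z_{0.0125}) = 0.75, so δ = z_{0.0125} + z_{0.25} = 2.241 + 0.674 = 2.916.
(The Φ(−δ − z_{α/2}) term is vanishingly small for δ > 0 and is dropped in the standard sample-size formula.)
δ = d·√n ⇒ n = (δ/d)² = (2.916 / 0.47)² = 38.49.
Round up to the next whole unit.

n = 39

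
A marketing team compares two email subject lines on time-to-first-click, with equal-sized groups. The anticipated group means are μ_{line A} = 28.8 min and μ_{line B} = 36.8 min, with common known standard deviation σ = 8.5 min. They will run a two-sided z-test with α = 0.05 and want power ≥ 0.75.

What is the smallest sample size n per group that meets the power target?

n = 16 per group

Standardized effect: d = |μ_{line A} − μ_{line B}| / σ = |28.8 − 36.8| / 8.5 = 0.9412
Set Φ(δ − 1.960) = 0.75; then δ − 1.960 = Φ⁻¹(0.75) = 0.674, giving δ = 2.634.
(Ignoring the negligible lower-tail rejection probability gives the usual closed-form inversion.)
δ = d·√(n/2) ⇒ n = 2(δ/d)² = 2 × (2.634 / 0.9412)² = 15.67.
Rounding up, n = 16 per group.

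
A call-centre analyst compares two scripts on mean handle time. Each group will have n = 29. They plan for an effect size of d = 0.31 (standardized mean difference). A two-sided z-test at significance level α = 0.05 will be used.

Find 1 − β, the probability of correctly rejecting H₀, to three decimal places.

Power ≈ 0.219

Noncentrality parameter: δ = d·√(n/2) = 0.31 × √(29/2) = 1.1804
Critical value for a two-sided test at α = 0.05: z_{α/2} = 1.960.
Power = Φ(δ − 1.960) + Φ(−δ − 1.960) = Φ(-0.780) + Φ(-3.140) = 0.2178 + 0.0008 = 0.2187.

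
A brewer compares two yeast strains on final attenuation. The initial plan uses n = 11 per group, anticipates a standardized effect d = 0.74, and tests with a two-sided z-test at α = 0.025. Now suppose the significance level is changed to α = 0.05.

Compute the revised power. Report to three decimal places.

Power ≈ 0.411

δ = d·√(n/2) = 0.74 × √(11/2) = 1.7355 (unchanged). New critical value: z_{0.025} = 1.960.
Revised power = Φ(δ − 1.960) + Φ(−δ − 1.960) = Φ(-0.225) + Φ(-3.695) = 0.4112 + 0.0001 = 0.4113.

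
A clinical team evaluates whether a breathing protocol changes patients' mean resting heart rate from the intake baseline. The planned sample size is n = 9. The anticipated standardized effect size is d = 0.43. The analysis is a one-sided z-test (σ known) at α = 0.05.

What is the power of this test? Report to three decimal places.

Power ≈ 0.361

Noncentrality parameter: λ = d·√n = 0.43 × √9 = 1.2900
Critical value for a one-sided test at α = 0.05: z_α = 1.645.
Power = Φ(λ − 1.645) = Φ(-0.355) = 0.3613.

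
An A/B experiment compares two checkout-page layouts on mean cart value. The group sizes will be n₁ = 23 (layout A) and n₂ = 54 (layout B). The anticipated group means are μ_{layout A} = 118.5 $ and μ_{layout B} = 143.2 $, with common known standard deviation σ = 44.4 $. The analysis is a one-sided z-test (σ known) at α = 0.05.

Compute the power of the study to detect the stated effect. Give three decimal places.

Power ≈ 0.722

Standardized effect: d = |μ_{layout A} − μ_{layout B}| / σ = |118.5 − 143.2| / 44.4 = 0.5563
Noncentrality parameter: δ = d / √(1/n₁ + 1/n₂) = 0.5563 / √(1/23 + 1/54) = 2.2342
One-sided α = 0.05 → critical value z_{0.05} = 1.645.
Power = P(Z > 1.645 − δ) = Φ(0.589) = 0.7222.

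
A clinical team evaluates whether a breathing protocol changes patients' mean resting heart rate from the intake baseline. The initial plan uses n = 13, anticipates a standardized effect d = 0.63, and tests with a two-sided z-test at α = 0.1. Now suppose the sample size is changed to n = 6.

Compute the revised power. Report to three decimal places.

With n = 6: δ = d·√n = 0.63 × √6 = 1.5432. Critical value z_{0.05} = 1.645.
Revised power = Φ(δ − 1.645) + Φ(−δ − 1.645) = Φ(-0.102) + Φ(-3.188) = 0.4595 + 0.0007 = 0.4602.

Power ≈ 0.460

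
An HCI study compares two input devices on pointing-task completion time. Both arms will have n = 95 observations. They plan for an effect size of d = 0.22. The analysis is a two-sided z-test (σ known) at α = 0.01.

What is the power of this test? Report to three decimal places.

Power ≈ 0.145

Noncentrality parameter: δ = d·√(n/2) = 0.22 × √(95/2) = 1.5162
Two-sided α = 0.01 → critical value z_{0.005} = 2.576.
Power = Φ(δ − 2.576) + Φ(−δ − 2.576) = Φ(-1.060) + Φ(-4.092) = 0.1447 + 0.0000 = 0.1447.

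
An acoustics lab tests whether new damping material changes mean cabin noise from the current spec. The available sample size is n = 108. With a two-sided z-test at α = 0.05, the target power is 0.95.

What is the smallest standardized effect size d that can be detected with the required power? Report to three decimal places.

Need Φ(δ − 1.960) = 0.95, so δ = 1.960 + 1.645 = 3.605.
(Lower-tail contribution to power is negligible for δ > 0.)
δ = d·√n ⇒ d = δ/√n = 3.605/√108 = 0.3469.

d ≈ 0.347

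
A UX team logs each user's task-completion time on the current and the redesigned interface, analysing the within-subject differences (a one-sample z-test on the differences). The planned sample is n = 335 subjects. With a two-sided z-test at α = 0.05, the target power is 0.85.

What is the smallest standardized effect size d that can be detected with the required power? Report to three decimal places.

Required noncentrality: δ = z_{0.025} + z_{0.15} = 1.960 + 1.036 = 2.996.
(The second rejection-region term Φ(−δ − z_{α/2}) is negligible and dropped.)
δ = d·√n ⇒ d = δ/√n = 2.996/√335 = 0.1637.

d ≈ 0.164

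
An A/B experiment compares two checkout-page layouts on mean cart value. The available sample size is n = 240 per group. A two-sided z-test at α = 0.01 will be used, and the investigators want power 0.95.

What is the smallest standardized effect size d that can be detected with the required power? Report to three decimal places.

Need Φ(δ − 2.576) = 0.95, so δ = 2.576 + 1.645 = 4.221.
(Lower-tail contribution to power is negligible for δ > 0.)
δ = d·√(n/2) ⇒ d = δ/√(n/2) = 4.221/√(240/2) = 0.3853.

d ≈ 0.385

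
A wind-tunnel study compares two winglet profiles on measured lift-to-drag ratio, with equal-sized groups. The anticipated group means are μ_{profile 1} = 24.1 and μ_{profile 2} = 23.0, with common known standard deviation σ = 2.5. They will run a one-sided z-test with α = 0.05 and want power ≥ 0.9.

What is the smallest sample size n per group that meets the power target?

n = 89 per group

Standardized effect: d = |μ_{profile 1} − μ_{profile 2}| / σ = |24.1 − 23.0| / 2.5 = 0.4400
Set Φ(δ − 1.645) = 0.9; then δ − 1.645 = Φ⁻¹(0.9) = 1.282, giving δ = 2.926.
δ = d·√(n/2) ⇒ n = 2(δ/d)² = 2 × (2.926 / 0.4400)² = 88.47.
Round up to the next whole unit.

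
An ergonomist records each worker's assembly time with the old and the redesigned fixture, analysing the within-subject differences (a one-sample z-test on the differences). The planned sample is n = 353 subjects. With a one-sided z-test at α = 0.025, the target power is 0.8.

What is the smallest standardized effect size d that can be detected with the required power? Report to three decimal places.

Need Φ(δ − 1.960) = 0.8, so δ = 1.960 + 0.842 = 2.802.
δ = d·√n ⇒ d = δ/√n = 2.802/√353 = 0.1491.

d ≈ 0.149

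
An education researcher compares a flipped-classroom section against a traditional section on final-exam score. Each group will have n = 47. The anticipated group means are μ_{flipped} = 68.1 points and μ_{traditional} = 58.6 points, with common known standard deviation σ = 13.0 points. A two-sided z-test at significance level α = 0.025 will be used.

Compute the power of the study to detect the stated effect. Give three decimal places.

Standardized effect: d = |μ_{flipped} − μ_{traditional}| / σ = |68.1 − 58.6| / 13.0 = 0.7308
Noncentrality parameter: δ = d·√(n/2) = 0.7308 × √(47/2) = 3.5425
Two-sided α = 0.025 → critical value z_{0.0125} = 2.241.
Power = Φ(δ − 2.241) + Φ(−δ − 2.241) = Φ(1.301) + Φ(-5.784) = 0.9034 + 0.0000 = 0.9034.

Power ≈ 0.903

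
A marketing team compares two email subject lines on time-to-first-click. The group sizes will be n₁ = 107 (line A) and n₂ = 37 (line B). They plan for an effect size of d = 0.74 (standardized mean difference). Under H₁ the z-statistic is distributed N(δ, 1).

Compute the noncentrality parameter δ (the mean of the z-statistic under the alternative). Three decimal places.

The noncentrality parameter scales effect size by the design's sample-size factor: δ = d / √(1/n₁ + 1/n₂) = 0.74 / √(1/107 + 1/37) = 3.8801

δ ≈ 3.880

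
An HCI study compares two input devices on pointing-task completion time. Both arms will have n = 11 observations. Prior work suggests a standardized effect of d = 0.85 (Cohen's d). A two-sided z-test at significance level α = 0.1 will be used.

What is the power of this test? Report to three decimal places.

Power ≈ 0.636

Noncentrality parameter: δ = d·√(n/2) = 0.85 × √(11/2) = 1.9934
Two-sided α = 0.1 → critical value z_{0.05} = 1.645.
Power = Φ(δ − 1.645) + Φ(−δ − 1.645) = Φ(0.349) + Φ(-3.638) = 0.6363 + 0.0001 = 0.6364.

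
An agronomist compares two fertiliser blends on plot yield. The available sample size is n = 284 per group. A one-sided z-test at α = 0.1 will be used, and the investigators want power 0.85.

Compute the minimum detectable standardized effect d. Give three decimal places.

d ≈ 0.195

Need Φ(δ − 1.282) = 0.85, so δ = 1.282 + 1.036 = 2.318.
δ = d·√(n/2) ⇒ d = δ/√(n/2) = 2.318/√(284/2) = 0.1945.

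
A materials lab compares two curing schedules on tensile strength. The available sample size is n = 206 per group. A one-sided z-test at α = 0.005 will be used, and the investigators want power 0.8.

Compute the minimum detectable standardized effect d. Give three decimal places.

d ≈ 0.337

Required noncentrality: δ = z_{0.005} + z_{0.20} = 2.576 + 0.842 = 3.417.
δ = d·√(n/2) ⇒ d = δ/√(n/2) = 3.417/√(206/2) = 0.3367.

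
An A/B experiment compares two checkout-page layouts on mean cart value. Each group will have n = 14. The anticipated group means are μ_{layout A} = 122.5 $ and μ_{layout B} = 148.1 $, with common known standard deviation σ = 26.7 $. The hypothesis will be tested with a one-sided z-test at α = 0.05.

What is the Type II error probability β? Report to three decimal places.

Standardized effect: d = |μ_{layout A} − μ_{layout B}| / σ = |122.5 − 148.1| / 26.7 = 0.9588
Noncentrality parameter: δ = d·√(n/2) = 0.9588 × √(14/2) = 2.5368
Critical value for a one-sided test at α = 0.05: z_α = 1.645.
Power = Φ(δ − 1.645) = Φ(0.892) = 0.8138.
Type II error: β = 1 − power = 1 − 0.8138 = 0.1862.

β ≈ 0.186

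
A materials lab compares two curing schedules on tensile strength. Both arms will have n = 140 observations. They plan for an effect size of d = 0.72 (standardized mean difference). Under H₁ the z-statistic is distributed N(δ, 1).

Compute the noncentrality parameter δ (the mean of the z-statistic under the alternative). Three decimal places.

δ ≈ 6.024

δ = d·√(n/2) = 0.72 × √(140/2) = 6.0240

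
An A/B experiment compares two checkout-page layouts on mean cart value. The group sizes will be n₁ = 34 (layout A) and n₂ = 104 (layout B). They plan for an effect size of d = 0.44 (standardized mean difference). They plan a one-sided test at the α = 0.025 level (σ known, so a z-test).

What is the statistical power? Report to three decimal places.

Noncentrality parameter: δ = d / √(1/n₁ + 1/n₂) = 0.44 / √(1/34 + 1/104) = 2.2273
Critical value for a one-sided test at α = 0.025: z_α = 1.960.
Power = P(Z > 1.960 − δ) = Φ(0.267) = 0.6054.

Power ≈ 0.605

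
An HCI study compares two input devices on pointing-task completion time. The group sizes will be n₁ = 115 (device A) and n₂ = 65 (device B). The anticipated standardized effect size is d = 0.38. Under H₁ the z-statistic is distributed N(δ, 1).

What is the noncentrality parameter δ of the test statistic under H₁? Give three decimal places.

δ ≈ 2.449

The noncentrality parameter scales effect size by the design's sample-size factor: δ = d / √(1/n₁ + 1/n₂) = 0.38 / √(1/115 + 1/65) = 2.4488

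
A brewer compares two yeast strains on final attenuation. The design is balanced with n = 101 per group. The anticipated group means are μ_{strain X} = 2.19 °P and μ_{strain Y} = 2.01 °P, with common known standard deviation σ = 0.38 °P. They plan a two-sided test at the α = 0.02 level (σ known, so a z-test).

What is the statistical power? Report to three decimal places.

Standardized effect: d = |μ_{strain X} − μ_{strain Y}| / σ = |2.19 − 2.01| / 0.38 = 0.4737
Noncentrality parameter: δ = d·√(n/2) = 0.4737 × √(101/2) = 3.3662
Two-sided α = 0.02 → critical value z_{0.01} = 2.326.
Power = Φ(δ − 2.326) + Φ(−δ − 2.326) = Φ(1.040) + Φ(-5.693) = 0.8508 + 0.0000 = 0.8508.

Power ≈ 0.851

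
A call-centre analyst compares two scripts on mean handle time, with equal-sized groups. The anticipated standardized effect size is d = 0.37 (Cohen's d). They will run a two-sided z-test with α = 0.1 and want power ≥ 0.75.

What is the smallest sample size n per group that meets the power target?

For power 0.75 need Φ(δ − z_{0.05}) = 0.75, so δ = z_{0.05} + z_{0.25} = 1.645 + 0.674 = 2.319.
(Ignoring the negligible lower-tail rejection probability gives the usual closed-form inversion.)
δ = d·√(n/2) ⇒ n = 2(δ/d)² = 2 × (2.319 / 0.37)² = 78.59.
Rounding up, n = 79 per group.

n = 79 per group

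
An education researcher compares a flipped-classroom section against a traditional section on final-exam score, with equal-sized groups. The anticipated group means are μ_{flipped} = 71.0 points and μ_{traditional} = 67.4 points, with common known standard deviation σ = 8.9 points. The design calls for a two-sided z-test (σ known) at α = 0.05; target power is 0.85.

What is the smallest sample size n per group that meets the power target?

Standardized effect: d = |μ_{flipped} − μ_{traditional}| / σ = |71.0 − 67.4| / 8.9 = 0.4045
For power 0.85 need Φ(δ − z_{0.025}) = 0.85, so δ = z_{0.025} + z_{0.15} = 1.960 + 1.036 = 2.996.
(The Φ(−δ − z_{α/2}) term is vanishingly small for δ > 0 and is dropped in the standard sample-size formula.)
δ = d·√(n/2) ⇒ n = 2(δ/d)² = 2 × (2.996 / 0.4045)² = 109.75.
Rounding up, n = 110 per group.

n = 110 per group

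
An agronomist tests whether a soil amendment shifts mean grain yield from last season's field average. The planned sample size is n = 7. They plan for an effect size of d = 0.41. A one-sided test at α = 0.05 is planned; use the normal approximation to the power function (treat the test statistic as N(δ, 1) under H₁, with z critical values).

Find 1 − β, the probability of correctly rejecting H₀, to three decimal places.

Power ≈ 0.288

Noncentrality parameter: δ = d·√n = 0.41 × √7 = 1.0848
One-sided α = 0.05 → critical value z_{0.05} = 1.645.
Power = P(Z > 1.645 − δ) = Φ(-0.560) = 0.2877.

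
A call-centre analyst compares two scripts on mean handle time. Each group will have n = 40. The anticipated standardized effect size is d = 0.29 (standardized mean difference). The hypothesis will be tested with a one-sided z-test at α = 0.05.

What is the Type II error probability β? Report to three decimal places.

β ≈ 0.636

Noncentrality parameter: δ = d·√(n/2) = 0.29 × √(40/2) = 1.2969
One-sided α = 0.05 → critical value z_{0.05} = 1.645.
Power = Φ(δ − 1.645) = Φ(-0.348) = 0.3639.
Type II error: β = 1 − power = 1 − 0.3639 = 0.6361.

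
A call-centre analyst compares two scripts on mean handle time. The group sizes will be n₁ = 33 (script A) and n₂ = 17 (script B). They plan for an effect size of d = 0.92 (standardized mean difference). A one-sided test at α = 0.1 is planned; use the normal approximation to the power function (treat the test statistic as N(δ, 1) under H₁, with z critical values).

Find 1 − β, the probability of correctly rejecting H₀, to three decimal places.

Noncentrality parameter: δ = d / √(1/n₁ + 1/n₂) = 0.92 / √(1/33 + 1/17) = 3.0817
One-sided α = 0.1 → critical value z_{0.1} = 1.282.
Power = P(Z > 1.282 − δ) = Φ(1.800) = 0.9641.

Power ≈ 0.964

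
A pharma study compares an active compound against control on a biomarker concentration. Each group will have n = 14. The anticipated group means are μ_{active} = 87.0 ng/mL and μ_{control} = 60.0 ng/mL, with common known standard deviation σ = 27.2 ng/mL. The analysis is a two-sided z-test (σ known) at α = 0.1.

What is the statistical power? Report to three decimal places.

Power ≈ 0.837

Standardized effect: d = |μ_{active} − μ_{control}| / σ = |87.0 − 60.0| / 27.2 = 0.9926
Noncentrality parameter: λ = d·√(n/2) = 0.9926 × √(14/2) = 2.6263
Two-sided α = 0.1 → critical value z_{0.05} = 1.645.
Power = Φ(λ − 1.645) + Φ(−λ − 1.645) = Φ(0.981) + Φ(-4.271) = 0.8368 + 0.0000 = 0.8368.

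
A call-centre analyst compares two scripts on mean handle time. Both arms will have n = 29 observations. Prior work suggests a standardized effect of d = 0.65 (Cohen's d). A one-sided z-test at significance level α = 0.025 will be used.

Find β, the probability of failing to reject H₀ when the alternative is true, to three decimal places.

β ≈ 0.303

Noncentrality parameter: δ = d·√(n/2) = 0.65 × √(29/2) = 2.4751
One-sided α = 0.025 → critical value z_{0.025} = 1.960.
Power = P(Z > 1.960 − δ) = Φ(0.515) = 0.6968.
Type II error: β = 1 − power = 1 − 0.6968 = 0.3032.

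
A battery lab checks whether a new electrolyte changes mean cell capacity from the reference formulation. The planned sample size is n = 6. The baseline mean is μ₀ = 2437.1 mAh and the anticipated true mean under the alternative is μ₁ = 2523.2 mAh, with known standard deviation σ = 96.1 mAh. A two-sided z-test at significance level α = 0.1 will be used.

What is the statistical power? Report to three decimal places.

Power ≈ 0.709

Standardized effect: d = |μ₁ − μ₀| / σ = |2523.2 − 2437.1| / 96.1 = 0.8959
Noncentrality parameter: δ = d·√n = 0.8959 × √6 = 2.1946
Two-sided α = 0.1 → critical value z_{0.05} = 1.645.
Power = Φ(δ − 1.645) + Φ(−δ − 1.645) = Φ(0.550) + Φ(-3.839) = 0.7088 + 0.0001 = 0.7088.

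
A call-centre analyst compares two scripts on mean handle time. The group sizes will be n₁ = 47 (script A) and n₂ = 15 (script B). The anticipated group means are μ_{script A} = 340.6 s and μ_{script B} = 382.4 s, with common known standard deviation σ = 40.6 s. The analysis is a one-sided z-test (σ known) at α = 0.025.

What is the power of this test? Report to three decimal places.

Standardized effect: d = |μ_{script A} − μ_{script B}| / σ = |340.6 − 382.4| / 40.6 = 1.0296
Noncentrality parameter: δ = d / √(1/n₁ + 1/n₂) = 1.0296 / √(1/47 + 1/15) = 3.4718
One-sided α = 0.025 → critical value z_{0.025} = 1.960.
Power = P(Z > 1.960 − δ) = Φ(1.512) = 0.9347.

Power ≈ 0.935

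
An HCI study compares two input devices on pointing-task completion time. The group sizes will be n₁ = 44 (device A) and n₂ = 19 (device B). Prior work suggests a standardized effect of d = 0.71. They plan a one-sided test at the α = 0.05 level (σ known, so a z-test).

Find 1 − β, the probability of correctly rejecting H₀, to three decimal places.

Noncentrality parameter: δ = d / √(1/n₁ + 1/n₂) = 0.71 / √(1/44 + 1/19) = 2.5864
One-sided α = 0.05 → critical value z_{0.05} = 1.645.
Power = Φ(δ − 1.645) = Φ(0.942) = 0.8268.

Power ≈ 0.827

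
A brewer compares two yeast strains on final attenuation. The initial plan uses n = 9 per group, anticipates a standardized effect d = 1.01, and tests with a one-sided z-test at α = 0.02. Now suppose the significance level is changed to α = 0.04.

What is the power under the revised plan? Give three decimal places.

δ = d·√(n/2) = 1.01 × √(9/2) = 2.1425 (unchanged). New critical value: z_{0.04} = 1.751.
Revised power = Φ(δ − 1.751) = Φ(0.392) = 0.6524.

Power ≈ 0.652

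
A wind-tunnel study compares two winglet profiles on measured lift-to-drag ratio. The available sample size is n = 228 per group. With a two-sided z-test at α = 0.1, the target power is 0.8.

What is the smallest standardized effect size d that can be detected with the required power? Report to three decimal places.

d ≈ 0.233

Need Φ(δ − 1.645) = 0.8, so δ = 1.645 + 0.842 = 2.486.
(Lower-tail contribution to power is negligible for δ > 0.)
δ = d·√(n/2) ⇒ d = δ/√(n/2) = 2.486/√(228/2) = 0.2329.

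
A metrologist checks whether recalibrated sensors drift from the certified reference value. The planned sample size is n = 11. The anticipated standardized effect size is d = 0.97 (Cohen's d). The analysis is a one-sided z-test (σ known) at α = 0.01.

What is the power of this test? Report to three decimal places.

Noncentrality parameter: λ = d·√n = 0.97 × √11 = 3.2171
Critical value for a one-sided test at α = 0.01: z_α = 2.326.
Power = P(Z > 2.326 − λ) = Φ(0.891) = 0.8135.

Power ≈ 0.813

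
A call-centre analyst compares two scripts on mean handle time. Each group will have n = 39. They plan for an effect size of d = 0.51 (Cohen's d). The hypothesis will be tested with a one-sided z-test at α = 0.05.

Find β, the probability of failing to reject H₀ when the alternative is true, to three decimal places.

Noncentrality parameter: δ = d·√(n/2) = 0.51 × √(39/2) = 2.2521
One-sided α = 0.05 → critical value z_{0.05} = 1.645.
Power = P(Z > 1.645 − δ) = Φ(0.607) = 0.7282.
Type II error: β = 1 − power = 1 − 0.7282 = 0.2718.

β ≈ 0.272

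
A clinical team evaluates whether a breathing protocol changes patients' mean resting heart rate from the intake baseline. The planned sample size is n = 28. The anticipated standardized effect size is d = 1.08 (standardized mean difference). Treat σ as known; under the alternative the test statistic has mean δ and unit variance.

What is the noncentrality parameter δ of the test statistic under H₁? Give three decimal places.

The noncentrality parameter scales effect size by the design's sample-size factor: δ = d·√n = 1.08 × √28 = 5.7148

δ ≈ 5.715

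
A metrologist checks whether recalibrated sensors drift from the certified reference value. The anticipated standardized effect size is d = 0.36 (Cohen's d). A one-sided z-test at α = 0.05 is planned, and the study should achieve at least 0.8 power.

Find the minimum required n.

n = 48

For power 0.8 need Φ(δ − z_{0.05}) = 0.8, so δ = z_{0.05} + z_{0.20} = 1.645 + 0.842 = 2.486.
δ = d·√n ⇒ n = (δ/d)² = (2.486 / 0.36)² = 47.70.
Rounding up, n = 48.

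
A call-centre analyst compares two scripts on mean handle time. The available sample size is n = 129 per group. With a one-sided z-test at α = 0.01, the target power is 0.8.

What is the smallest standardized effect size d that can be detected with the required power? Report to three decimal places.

d ≈ 0.394

Required noncentrality: δ = z_{0.01} + z_{0.20} = 2.326 + 0.842 = 3.168.
δ = d·√(n/2) ⇒ d = δ/√(n/2) = 3.168/√(129/2) = 0.3945.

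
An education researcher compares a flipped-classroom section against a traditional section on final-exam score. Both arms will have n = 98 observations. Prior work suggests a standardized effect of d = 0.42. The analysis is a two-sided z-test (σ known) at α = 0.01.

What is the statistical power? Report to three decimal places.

Power ≈ 0.642

Noncentrality parameter: δ = d·√(n/2) = 0.42 × √(98/2) = 2.9400
Two-sided α = 0.01 → critical value z_{0.005} = 2.576.
Power = Φ(δ − 2.576) + Φ(−δ − 2.576) = Φ(0.364) + Φ(-5.516) = 0.6421 + 0.0000 = 0.6421.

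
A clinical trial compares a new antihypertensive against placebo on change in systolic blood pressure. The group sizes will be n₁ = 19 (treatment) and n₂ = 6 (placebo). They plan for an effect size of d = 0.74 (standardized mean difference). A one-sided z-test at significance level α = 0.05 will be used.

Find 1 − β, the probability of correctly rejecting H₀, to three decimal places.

Noncentrality parameter: δ = d / √(1/n₁ + 1/n₂) = 0.74 / √(1/19 + 1/6) = 1.5802
One-sided α = 0.05 → critical value z_{0.05} = 1.645.
Power = P(Z > 1.645 − δ) = Φ(-0.065) = 0.4742.

Power ≈ 0.474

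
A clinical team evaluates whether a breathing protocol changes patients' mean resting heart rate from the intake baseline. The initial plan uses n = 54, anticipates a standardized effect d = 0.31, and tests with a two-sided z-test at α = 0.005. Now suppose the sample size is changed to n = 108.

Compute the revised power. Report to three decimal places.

Power ≈ 0.661

With n = 108: δ = d·√n = 0.31 × √108 = 3.2216. Critical value z_{0.0025} = 2.807.
Revised power = Φ(δ − 2.807) + Φ(−δ − 2.807) = Φ(0.415) + Φ(-6.029) = 0.6608 + 0.0000 = 0.6608.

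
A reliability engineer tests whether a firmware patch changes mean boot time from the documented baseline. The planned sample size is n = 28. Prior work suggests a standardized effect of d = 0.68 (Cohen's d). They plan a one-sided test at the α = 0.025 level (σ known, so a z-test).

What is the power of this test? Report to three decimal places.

Noncentrality parameter: δ = d·√n = 0.68 × √28 = 3.5982
Critical value for a one-sided test at α = 0.025: z_α = 1.960.
Power = Φ(δ − 1.960) = Φ(1.638) = 0.9493.

Power ≈ 0.949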